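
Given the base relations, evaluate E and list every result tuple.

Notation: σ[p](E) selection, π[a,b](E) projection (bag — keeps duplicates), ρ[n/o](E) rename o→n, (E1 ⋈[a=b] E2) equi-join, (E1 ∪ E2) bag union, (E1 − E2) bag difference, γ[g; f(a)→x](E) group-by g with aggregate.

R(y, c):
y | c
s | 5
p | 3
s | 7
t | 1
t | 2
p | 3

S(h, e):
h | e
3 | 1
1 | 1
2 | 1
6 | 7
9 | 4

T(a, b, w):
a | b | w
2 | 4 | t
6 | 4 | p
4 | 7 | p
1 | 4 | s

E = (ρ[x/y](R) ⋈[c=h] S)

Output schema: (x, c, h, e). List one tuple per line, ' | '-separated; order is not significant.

Subexpression sizes:
  R → 6
  ρ[x/y](R) → 6
  S → 5
  (ρ[x/y](R) ⋈[c=h] S) → 4

== RESULT ==
x | c | h | e
p | 3 | 3 | 1
p | 3 | 3 | 1
t | 1 | 1 | 1
t | 2 | 2 | 1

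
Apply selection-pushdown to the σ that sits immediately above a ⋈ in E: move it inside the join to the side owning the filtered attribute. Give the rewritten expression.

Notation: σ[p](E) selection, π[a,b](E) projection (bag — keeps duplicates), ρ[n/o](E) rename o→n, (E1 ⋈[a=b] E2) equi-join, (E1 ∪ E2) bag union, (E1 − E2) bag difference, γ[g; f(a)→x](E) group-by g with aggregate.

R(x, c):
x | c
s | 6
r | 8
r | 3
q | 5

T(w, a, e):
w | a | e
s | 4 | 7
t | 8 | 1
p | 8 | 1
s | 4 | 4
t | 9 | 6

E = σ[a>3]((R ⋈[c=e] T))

σ filters on a, owned by the right side.
E' = (R ⋈[c=e] σ[a>3](T))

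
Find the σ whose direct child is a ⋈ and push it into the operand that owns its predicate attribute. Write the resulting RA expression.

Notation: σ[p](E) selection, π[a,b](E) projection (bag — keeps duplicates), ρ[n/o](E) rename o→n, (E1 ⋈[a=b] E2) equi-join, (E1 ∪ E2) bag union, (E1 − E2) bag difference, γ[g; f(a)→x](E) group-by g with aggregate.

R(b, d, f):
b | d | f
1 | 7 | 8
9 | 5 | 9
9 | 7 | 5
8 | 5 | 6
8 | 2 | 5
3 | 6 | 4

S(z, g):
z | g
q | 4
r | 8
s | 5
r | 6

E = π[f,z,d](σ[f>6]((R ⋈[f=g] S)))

σ filters on f, owned by the left side.
E' = π[f,z,d]((σ[f>6](R) ⋈[f=g] S))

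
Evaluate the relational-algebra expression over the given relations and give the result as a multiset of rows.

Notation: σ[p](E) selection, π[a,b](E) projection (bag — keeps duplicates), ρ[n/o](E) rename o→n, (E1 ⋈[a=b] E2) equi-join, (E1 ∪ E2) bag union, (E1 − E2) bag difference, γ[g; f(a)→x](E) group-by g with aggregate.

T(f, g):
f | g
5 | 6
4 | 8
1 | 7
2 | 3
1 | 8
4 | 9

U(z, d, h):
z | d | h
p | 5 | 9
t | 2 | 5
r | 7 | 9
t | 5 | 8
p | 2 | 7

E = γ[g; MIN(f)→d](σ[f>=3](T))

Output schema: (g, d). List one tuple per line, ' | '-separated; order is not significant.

Per-node cardinality:
  T → 6
  σ[f>=3](T) → 3
  γ[g; MIN(f)→d](σ[f>=3](T)) → 3

== RESULT ==
g | d
6 | 5
8 | 4
9 | 4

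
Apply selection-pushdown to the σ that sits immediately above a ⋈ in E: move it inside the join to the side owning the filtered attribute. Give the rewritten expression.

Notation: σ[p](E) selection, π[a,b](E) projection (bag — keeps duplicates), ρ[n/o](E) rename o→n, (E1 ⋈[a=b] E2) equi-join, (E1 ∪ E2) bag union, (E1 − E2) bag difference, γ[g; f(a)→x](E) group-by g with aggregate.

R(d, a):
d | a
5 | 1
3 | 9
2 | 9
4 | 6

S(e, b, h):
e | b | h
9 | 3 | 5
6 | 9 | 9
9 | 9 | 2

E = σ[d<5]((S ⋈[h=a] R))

σ filters on d, owned by the right side.
E' = (S ⋈[h=a] σ[d<5](R))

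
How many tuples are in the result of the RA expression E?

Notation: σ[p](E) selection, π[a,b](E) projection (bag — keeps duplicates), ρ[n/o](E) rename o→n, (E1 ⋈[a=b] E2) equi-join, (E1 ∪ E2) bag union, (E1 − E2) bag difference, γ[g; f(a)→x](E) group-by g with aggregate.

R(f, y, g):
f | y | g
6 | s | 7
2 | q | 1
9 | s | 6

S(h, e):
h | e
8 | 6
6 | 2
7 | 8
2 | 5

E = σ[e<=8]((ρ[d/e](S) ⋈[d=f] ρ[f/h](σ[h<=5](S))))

Row counts bottom-up:
  S → 4
  ρ[d/e](S) → 4
  S → 4
  σ[h<=5](S) → 1
  ρ[f/h](σ[h<=5](S)) → 1
  (ρ[d/e](S) ⋈[d=f] ρ[f/h](σ[h<=5](S))) → 1
  σ[e<=8]((ρ[d/e](S) ⋈[d=f] ρ[f/h](σ[h<=5](S)))) → 1

|E| = 1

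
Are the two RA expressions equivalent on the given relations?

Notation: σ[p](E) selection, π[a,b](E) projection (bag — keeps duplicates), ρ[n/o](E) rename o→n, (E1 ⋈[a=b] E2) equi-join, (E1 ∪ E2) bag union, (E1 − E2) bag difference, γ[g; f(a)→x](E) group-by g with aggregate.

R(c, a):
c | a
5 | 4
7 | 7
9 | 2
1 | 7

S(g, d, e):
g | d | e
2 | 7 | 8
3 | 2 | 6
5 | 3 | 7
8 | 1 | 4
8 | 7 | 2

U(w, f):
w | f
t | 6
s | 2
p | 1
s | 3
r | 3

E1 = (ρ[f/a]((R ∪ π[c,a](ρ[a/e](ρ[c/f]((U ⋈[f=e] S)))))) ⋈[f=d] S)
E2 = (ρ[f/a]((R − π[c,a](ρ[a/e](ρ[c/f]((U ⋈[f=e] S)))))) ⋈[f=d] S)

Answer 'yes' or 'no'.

E1 row counts bottom-up:
  R → 4
  U → 5
  S → 5
  (U ⋈[f=e] S) → 2
  ρ[c/f]((U ⋈[f=e] S)) → 2
  ρ[a/e](ρ[c/f]((U ⋈[f=e] S))) → 2
  π[c,a](ρ[a/e](ρ[c/f]((U ⋈[f=e] S)))) → 2
  (R ∪ π[c,a](ρ[a/e](ρ[c/f]((U ⋈[f=e] S))))) → 6
  ρ[f/a]((R ∪ π[c,a](ρ[a/e](ρ[c/f]((U ⋈[f=e] S)))))) → 6
  S → 5
  (ρ[f/a]((R ∪ π[c,a](ρ[a/e](ρ[c/f]((U ⋈[f=e] S)))))) ⋈[f=d] S) → 6
E2 row counts bottom-up:
  R → 4
  U → 5
  S → 5
  (U ⋈[f=e] S) → 2
  ρ[c/f]((U ⋈[f=e] S)) → 2
  ρ[a/e](ρ[c/f]((U ⋈[f=e] S))) → 2
  π[c,a](ρ[a/e](ρ[c/f]((U ⋈[f=e] S)))) → 2
  (R − π[c,a](ρ[a/e](ρ[c/f]((U ⋈[f=e] S))))) → 4
  ρ[f/a]((R − π[c,a](ρ[a/e](ρ[c/f]((U ⋈[f=e] S)))))) → 4
  S → 5
  (ρ[f/a]((R − π[c,a](ρ[a/e](ρ[c/f]((U ⋈[f=e] S)))))) ⋈[f=d] S) → 5

E1 result:
c | f | g | d | e
1 | 7 | 2 | 7 | 8
1 | 7 | 8 | 7 | 2
2 | 2 | 3 | 2 | 6
7 | 7 | 2 | 7 | 8
7 | 7 | 8 | 7 | 2
9 | 2 | 3 | 2 | 6
E2 result:
c | f | g | d | e
1 | 7 | 2 | 7 | 8
1 | 7 | 8 | 7 | 2
7 | 7 | 2 | 7 | 8
7 | 7 | 8 | 7 | 2
9 | 2 | 3 | 2 | 6
Witness: (2, 2, 3, 2, 6) appears 1× in E1 but 0× in E2.

no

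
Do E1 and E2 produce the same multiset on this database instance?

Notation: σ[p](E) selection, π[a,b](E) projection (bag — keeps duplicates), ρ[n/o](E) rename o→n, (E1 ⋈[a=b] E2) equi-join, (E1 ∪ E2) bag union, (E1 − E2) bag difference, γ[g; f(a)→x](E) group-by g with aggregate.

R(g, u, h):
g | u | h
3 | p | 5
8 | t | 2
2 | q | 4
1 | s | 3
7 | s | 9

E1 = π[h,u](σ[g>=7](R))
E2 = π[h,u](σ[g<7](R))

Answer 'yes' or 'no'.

E1 per-node cardinality:
  R → 5
  σ[g>=7](R) → 2
  π[h,u](σ[g>=7](R)) → 2
E2 per-node cardinality:
  R → 5
  σ[g<7](R) → 3
  π[h,u](σ[g<7](R)) → 3

E1 result:
h | u
2 | t
9 | s
E2 result:
h | u
3 | s
4 | q
5 | p
Witness: (9, 's') appears 1× in E1 but 0× in E2.

no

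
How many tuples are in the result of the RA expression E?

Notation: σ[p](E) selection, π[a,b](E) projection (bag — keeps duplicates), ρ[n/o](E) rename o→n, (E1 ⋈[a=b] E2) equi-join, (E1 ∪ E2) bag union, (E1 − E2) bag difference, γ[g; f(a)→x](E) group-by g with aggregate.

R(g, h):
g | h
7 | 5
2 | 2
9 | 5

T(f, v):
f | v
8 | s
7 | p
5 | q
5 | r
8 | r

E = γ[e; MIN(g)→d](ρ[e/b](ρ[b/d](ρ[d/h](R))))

Row counts bottom-up:
  R → 3
  ρ[d/h](R) → 3
  ρ[b/d](ρ[d/h](R)) → 3
  ρ[e/b](ρ[b/d](ρ[d/h](R))) → 3
  γ[e; MIN(g)→d](ρ[e/b](ρ[b/d](ρ[d/h](R)))) → 2

|E| = 2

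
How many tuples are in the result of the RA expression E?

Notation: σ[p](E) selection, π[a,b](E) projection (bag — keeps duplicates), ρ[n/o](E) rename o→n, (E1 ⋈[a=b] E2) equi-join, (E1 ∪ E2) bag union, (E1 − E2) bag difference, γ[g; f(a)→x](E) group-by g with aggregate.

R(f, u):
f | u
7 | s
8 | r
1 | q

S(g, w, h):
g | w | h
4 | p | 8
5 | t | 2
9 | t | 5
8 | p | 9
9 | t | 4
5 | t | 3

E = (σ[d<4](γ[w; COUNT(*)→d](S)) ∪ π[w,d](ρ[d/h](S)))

Per-node cardinality:
  S → 6
  γ[w; COUNT(*)→d](S) → 2
  σ[d<4](γ[w; COUNT(*)→d](S)) → 1
  S → 6
  ρ[d/h](S) → 6
  π[w,d](ρ[d/h](S)) → 6
  (σ[d<4](γ[w; COUNT(*)→d](S)) ∪ π[w,d](ρ[d/h](S))) → 7

|E| = 7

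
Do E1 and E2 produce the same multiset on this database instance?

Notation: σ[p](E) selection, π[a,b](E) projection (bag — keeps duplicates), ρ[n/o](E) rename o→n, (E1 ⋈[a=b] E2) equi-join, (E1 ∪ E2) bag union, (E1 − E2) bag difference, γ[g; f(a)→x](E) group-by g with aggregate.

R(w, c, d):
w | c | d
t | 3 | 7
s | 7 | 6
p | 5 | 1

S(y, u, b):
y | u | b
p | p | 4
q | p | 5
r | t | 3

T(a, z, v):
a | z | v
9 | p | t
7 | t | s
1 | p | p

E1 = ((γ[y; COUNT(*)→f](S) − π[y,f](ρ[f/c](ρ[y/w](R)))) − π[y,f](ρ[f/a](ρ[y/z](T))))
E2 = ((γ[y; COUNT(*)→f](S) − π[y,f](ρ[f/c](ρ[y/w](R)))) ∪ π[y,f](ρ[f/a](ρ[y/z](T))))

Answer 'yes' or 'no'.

E1 row counts bottom-up:
  S → 3
  γ[y; COUNT(*)→f](S) → 3
  R → 3
  ρ[y/w](R) → 3
  ρ[f/c](ρ[y/w](R)) → 3
  π[y,f](ρ[f/c](ρ[y/w](R))) → 3
  (γ[y; COUNT(*)→f](S) − π[y,f](ρ[f/c](ρ[y/w](R)))) → 3
  T → 3
  ρ[y/z](T) → 3
  ρ[f/a](ρ[y/z](T)) → 3
  π[y,f](ρ[f/a](ρ[y/z](T))) → 3
  ((γ[y; COUNT(*)→f](S) − π[y,f](ρ[f/c](ρ[y/w](R)))) − π[y,f](ρ[f/a](ρ[y/z](T)))) → 2
E2 row counts bottom-up:
  S → 3
  γ[y; COUNT(*)→f](S) → 3
  R → 3
  ρ[y/w](R) → 3
  ρ[f/c](ρ[y/w](R)) → 3
  π[y,f](ρ[f/c](ρ[y/w](R))) → 3
  (γ[y; COUNT(*)→f](S) − π[y,f](ρ[f/c](ρ[y/w](R)))) → 3
  T → 3
  ρ[y/z](T) → 3
  ρ[f/a](ρ[y/z](T)) → 3
  π[y,f](ρ[f/a](ρ[y/z](T))) → 3
  ((γ[y; COUNT(*)→f](S) − π[y,f](ρ[f/c](ρ[y/w](R)))) ∪ π[y,f](ρ[f/a](ρ[y/z](T)))) → 6

E1 result:
y | f
q | 1
r | 1
E2 result:
y | f
p | 1
p | 1
p | 9
q | 1
r | 1
t | 7
Witness: ('p', 1) appears 0× in E1 but 2× in E2.

no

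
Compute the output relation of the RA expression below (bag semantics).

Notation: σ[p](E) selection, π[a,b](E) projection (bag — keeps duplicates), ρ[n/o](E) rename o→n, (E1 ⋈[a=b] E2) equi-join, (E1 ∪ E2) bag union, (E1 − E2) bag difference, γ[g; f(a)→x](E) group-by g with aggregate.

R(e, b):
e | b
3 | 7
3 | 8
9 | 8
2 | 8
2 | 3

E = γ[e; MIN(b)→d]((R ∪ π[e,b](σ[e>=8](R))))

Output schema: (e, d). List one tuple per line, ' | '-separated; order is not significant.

Stepwise |·|:
  R → 5
  R → 5
  σ[e>=8](R) → 1
  π[e,b](σ[e>=8](R)) → 1
  (R ∪ π[e,b](σ[e>=8](R))) → 6
  γ[e; MIN(b)→d]((R ∪ π[e,b](σ[e>=8](R)))) → 3

== RESULT ==
e | d
2 | 3
3 | 7
9 | 8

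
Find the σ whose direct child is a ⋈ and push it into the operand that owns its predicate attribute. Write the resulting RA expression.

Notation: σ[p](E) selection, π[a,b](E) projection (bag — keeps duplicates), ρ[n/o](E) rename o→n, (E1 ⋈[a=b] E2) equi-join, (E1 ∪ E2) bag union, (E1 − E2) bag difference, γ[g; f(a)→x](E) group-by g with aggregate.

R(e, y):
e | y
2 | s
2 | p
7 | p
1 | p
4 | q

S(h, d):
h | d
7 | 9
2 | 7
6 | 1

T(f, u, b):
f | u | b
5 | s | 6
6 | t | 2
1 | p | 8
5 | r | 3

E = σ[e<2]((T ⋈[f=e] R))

σ filters on e, owned by the right side.
E' = (T ⋈[f=e] σ[e<2](R))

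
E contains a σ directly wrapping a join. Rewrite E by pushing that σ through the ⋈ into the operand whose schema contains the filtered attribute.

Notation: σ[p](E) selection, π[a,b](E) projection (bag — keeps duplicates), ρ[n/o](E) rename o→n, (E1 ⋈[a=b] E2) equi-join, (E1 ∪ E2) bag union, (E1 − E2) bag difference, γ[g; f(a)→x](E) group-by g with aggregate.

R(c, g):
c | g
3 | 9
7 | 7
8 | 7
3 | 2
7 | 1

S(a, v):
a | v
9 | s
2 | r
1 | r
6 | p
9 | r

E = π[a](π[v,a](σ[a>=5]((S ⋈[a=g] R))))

σ filters on a, owned by the left side.
E' = π[a](π[v,a]((σ[a>=5](S) ⋈[a=g] R)))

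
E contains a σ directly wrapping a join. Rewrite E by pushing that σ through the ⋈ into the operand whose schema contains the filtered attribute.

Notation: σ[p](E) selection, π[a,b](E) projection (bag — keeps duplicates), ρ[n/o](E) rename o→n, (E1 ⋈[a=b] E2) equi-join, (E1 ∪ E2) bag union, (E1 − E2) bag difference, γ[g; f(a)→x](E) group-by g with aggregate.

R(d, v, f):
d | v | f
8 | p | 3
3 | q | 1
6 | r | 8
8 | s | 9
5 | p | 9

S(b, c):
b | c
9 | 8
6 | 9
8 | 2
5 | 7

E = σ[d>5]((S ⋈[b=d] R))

σ filters on d, owned by the right side.
E' = (S ⋈[b=d] σ[d>5](R))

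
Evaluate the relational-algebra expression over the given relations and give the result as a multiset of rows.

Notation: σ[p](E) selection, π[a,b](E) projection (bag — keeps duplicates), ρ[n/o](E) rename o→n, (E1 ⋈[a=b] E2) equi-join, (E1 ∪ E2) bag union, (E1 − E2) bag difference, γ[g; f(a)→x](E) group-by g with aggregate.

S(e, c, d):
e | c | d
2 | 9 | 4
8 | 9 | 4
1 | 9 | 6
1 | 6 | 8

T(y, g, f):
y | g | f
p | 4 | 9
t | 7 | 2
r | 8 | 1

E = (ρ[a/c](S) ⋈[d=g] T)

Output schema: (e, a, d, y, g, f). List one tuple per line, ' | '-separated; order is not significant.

Stepwise |·|:
  S → 4
  ρ[a/c](S) → 4
  T → 3
  (ρ[a/c](S) ⋈[d=g] T) → 3

== RESULT ==
e | a | d | y | g | f
1 | 6 | 8 | r | 8 | 1
2 | 9 | 4 | p | 4 | 9
8 | 9 | 4 | p | 4 | 9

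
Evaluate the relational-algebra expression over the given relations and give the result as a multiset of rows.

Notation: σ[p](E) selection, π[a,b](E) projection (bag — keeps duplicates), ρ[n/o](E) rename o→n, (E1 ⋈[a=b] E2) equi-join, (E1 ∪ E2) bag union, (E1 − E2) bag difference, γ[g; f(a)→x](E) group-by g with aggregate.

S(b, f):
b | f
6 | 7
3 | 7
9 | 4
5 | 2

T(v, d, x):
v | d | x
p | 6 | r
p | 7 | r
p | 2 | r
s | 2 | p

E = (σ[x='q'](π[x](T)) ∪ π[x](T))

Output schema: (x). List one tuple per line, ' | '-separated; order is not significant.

Per-node cardinality:
  T → 4
  π[x](T) → 4
  σ[x='q'](π[x](T)) → 0
  T → 4
  π[x](T) → 4
  (σ[x='q'](π[x](T)) ∪ π[x](T)) → 4

== RESULT ==
x
p
r
r
r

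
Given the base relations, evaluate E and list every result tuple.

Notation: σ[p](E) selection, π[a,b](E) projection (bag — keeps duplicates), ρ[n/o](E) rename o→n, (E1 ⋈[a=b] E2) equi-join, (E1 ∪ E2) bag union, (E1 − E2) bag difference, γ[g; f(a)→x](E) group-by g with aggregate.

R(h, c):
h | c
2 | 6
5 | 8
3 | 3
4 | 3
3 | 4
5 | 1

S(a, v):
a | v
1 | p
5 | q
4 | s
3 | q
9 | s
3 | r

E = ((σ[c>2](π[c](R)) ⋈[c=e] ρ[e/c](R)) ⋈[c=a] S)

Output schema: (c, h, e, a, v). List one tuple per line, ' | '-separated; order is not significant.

Stepwise |·|:
  R → 6
  π[c](R) → 6
  σ[c>2](π[c](R)) → 5
  R → 6
  ρ[e/c](R) → 6
  (σ[c>2](π[c](R)) ⋈[c=e] ρ[e/c](R)) → 7
  S → 6
  ((σ[c>2](π[c](R)) ⋈[c=e] ρ[e/c](R)) ⋈[c=a] S) → 9

== RESULT ==
c | h | e | a | v
3 | 3 | 3 | 3 | q
3 | 3 | 3 | 3 | q
3 | 3 | 3 | 3 | r
3 | 3 | 3 | 3 | r
3 | 4 | 3 | 3 | q
3 | 4 | 3 | 3 | q
3 | 4 | 3 | 3 | r
3 | 4 | 3 | 3 | r
4 | 3 | 4 | 4 | s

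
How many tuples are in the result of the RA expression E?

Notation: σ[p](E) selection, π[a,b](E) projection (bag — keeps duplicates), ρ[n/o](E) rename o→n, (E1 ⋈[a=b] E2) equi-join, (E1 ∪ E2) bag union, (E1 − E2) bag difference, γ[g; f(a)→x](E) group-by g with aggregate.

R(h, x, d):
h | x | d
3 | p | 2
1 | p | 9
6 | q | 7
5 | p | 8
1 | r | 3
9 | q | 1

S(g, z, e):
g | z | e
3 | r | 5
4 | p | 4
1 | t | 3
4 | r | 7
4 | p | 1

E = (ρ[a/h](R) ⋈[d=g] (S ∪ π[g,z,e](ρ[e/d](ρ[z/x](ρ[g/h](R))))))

Per-node cardinality:
  R → 6
  ρ[a/h](R) → 6
  S → 5
  R → 6
  ρ[g/h](R) → 6
  ρ[z/x](ρ[g/h](R)) → 6
  ρ[e/d](ρ[z/x](ρ[g/h](R))) → 6
  π[g,z,e](ρ[e/d](ρ[z/x](ρ[g/h](R)))) → 6
  (S ∪ π[g,z,e](ρ[e/d](ρ[z/x](ρ[g/h](R))))) → 11
  (ρ[a/h](R) ⋈[d=g] (S ∪ π[g,z,e](ρ[e/d](ρ[z/x](ρ[g/h](R)))))) → 6

|E| = 6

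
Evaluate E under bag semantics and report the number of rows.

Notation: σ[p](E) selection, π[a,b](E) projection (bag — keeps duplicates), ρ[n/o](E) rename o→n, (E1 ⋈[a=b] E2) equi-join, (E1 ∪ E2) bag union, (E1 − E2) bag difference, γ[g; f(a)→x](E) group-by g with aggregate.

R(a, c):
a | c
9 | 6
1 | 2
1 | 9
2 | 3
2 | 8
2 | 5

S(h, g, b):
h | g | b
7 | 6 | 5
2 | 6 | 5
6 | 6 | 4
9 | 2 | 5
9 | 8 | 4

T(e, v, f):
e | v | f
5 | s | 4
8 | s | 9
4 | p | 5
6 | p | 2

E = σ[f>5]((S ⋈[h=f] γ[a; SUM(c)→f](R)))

Per-node cardinality:
  S → 5
  R → 6
  γ[a; SUM(c)→f](R) → 3
  (S ⋈[h=f] γ[a; SUM(c)→f](R)) → 1
  σ[f>5]((S ⋈[h=f] γ[a; SUM(c)→f](R))) → 1

|E| = 1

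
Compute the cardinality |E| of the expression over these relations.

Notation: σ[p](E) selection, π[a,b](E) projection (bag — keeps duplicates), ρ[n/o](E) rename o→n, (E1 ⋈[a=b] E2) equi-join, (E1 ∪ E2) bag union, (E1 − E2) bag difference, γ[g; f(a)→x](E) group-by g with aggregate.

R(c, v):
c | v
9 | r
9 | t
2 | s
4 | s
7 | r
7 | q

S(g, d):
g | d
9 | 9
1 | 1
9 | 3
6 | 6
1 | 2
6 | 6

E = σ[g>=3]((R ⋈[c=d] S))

Row counts bottom-up:
  R → 6
  S → 6
  (R ⋈[c=d] S) → 3
  σ[g>=3]((R ⋈[c=d] S)) → 2

|E| = 2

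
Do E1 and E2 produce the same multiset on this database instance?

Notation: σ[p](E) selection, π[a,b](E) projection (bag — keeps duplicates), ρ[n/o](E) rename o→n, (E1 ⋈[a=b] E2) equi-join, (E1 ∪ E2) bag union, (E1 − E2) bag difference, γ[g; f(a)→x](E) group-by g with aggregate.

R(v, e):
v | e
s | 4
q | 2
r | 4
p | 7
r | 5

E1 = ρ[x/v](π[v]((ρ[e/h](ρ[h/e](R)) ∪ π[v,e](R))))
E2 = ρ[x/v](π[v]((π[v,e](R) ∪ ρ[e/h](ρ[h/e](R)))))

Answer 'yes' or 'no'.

E1 per-node cardinality:
  R → 5
  ρ[h/e](R) → 5
  ρ[e/h](ρ[h/e](R)) → 5
  R → 5
  π[v,e](R) → 5
  (ρ[e/h](ρ[h/e](R)) ∪ π[v,e](R)) → 10
  π[v]((ρ[e/h](ρ[h/e](R)) ∪ π[v,e](R))) → 10
  ρ[x/v](π[v]((ρ[e/h](ρ[h/e](R)) ∪ π[v,e](R)))) → 10
E2 per-node cardinality:
  R → 5
  π[v,e](R) → 5
  R → 5
  ρ[h/e](R) → 5
  ρ[e/h](ρ[h/e](R)) → 5
  (π[v,e](R) ∪ ρ[e/h](ρ[h/e](R))) → 10
  π[v]((π[v,e](R) ∪ ρ[e/h](ρ[h/e](R)))) → 10
  ρ[x/v](π[v]((π[v,e](R) ∪ ρ[e/h](ρ[h/e](R))))) → 10

E1 and E2 produce the same multiset:
x
p
p
q
q
r
r
r
r
s
s

yes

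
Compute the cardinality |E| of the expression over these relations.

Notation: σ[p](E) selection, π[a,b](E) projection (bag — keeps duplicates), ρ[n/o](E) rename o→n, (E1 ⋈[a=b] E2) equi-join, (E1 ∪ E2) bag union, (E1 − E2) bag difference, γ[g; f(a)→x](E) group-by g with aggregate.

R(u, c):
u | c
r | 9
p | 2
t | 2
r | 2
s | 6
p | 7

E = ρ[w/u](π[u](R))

Row counts bottom-up:
  R → 6
  π[u](R) → 6
  ρ[w/u](π[u](R)) → 6

|E| = 6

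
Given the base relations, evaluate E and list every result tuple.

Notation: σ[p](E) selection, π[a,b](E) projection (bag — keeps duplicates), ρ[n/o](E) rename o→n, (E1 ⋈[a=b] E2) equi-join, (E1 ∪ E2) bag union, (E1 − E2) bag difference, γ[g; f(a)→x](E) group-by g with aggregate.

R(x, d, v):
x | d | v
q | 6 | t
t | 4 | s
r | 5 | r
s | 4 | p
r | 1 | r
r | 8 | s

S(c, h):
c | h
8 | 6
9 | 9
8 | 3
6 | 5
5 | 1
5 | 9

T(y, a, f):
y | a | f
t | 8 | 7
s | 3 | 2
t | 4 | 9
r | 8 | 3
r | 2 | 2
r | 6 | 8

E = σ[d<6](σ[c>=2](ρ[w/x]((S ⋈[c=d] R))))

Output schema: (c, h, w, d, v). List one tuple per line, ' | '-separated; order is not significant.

Stepwise |·|:
  S → 6
  R → 6
  (S ⋈[c=d] R) → 5
  ρ[w/x]((S ⋈[c=d] R)) → 5
  σ[c>=2](ρ[w/x]((S ⋈[c=d] R))) → 5
  σ[d<6](σ[c>=2](ρ[w/x]((S ⋈[c=d] R)))) → 2

== RESULT ==
c | h | w | d | v
5 | 1 | r | 5 | r
5 | 9 | r | 5 | r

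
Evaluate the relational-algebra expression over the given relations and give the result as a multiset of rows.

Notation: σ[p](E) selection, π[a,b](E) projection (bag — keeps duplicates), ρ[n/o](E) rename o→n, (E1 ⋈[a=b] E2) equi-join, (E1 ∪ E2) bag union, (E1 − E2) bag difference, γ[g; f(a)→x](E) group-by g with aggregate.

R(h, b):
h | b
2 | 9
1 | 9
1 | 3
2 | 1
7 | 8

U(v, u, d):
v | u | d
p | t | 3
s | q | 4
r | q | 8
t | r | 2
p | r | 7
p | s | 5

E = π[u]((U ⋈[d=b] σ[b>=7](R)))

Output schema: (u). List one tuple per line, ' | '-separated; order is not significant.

Subexpression sizes:
  U → 6
  R → 5
  σ[b>=7](R) → 3
  (U ⋈[d=b] σ[b>=7](R)) → 1
  π[u]((U ⋈[d=b] σ[b>=7](R))) → 1

== RESULT ==
u
q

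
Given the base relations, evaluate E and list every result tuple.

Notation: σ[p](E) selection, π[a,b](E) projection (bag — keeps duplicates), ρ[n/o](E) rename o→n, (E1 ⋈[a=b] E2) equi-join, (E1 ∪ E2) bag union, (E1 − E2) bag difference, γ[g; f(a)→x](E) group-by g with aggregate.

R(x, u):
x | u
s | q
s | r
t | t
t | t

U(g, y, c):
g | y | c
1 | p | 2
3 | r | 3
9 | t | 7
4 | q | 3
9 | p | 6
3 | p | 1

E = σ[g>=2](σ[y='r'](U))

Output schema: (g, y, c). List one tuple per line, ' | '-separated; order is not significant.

Subexpression sizes:
  U → 6
  σ[y='r'](U) → 1
  σ[g>=2](σ[y='r'](U)) → 1

== RESULT ==
g | y | c
3 | r | 3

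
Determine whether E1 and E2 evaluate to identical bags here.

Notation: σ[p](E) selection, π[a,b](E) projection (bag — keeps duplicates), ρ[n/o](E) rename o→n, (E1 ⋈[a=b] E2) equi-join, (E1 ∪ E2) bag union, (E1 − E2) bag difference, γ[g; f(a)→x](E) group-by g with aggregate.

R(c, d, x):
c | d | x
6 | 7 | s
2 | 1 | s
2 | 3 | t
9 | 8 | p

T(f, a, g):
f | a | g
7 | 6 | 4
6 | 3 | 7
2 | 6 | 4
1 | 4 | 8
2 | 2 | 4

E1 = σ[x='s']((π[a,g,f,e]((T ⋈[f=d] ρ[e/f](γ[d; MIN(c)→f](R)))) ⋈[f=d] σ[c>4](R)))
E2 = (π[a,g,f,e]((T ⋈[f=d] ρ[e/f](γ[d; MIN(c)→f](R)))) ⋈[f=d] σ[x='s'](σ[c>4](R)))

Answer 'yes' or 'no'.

E1 stepwise |·|:
  T → 5
  R → 4
  γ[d; MIN(c)→f](R) → 4
  ρ[e/f](γ[d; MIN(c)→f](R)) → 4
  (T ⋈[f=d] ρ[e/f](γ[d; MIN(c)→f](R))) → 2
  π[a,g,f,e]((T ⋈[f=d] ρ[e/f](γ[d; MIN(c)→f](R)))) → 2
  R → 4
  σ[c>4](R) → 2
  (π[a,g,f,e]((T ⋈[f=d] ρ[e/f](γ[d; MIN(c)→f](R)))) ⋈[f=d] σ[c>4](R)) → 1
  σ[x='s']((π[a,g,f,e]((T ⋈[f=d] ρ[e/f](γ[d; MIN(c)→f](R)))) ⋈[f=d] σ[c>4](R))) → 1
E2 stepwise |·|:
  T → 5
  R → 4
  γ[d; MIN(c)→f](R) → 4
  ρ[e/f](γ[d; MIN(c)→f](R)) → 4
  (T ⋈[f=d] ρ[e/f](γ[d; MIN(c)→f](R))) → 2
  π[a,g,f,e]((T ⋈[f=d] ρ[e/f](γ[d; MIN(c)→f](R)))) → 2
  R → 4
  σ[c>4](R) → 2
  σ[x='s'](σ[c>4](R)) → 1
  (π[a,g,f,e]((T ⋈[f=d] ρ[e/f](γ[d; MIN(c)→f](R)))) ⋈[f=d] σ[x='s'](σ[c>4](R))) → 1

E1 and E2 produce the same multiset:
a | g | f | e | c | d | x
6 | 4 | 7 | 6 | 6 | 7 | s

yes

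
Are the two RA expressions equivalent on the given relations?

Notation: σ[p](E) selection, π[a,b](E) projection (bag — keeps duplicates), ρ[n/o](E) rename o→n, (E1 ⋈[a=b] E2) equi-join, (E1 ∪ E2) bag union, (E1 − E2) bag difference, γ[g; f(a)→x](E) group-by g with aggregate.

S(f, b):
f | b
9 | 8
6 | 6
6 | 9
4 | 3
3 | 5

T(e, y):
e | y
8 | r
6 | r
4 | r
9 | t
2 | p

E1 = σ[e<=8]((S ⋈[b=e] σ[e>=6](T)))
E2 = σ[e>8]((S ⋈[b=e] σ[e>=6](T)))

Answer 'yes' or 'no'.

E1 per-node cardinality:
  S → 5
  T → 5
  σ[e>=6](T) → 3
  (S ⋈[b=e] σ[e>=6](T)) → 3
  σ[e<=8]((S ⋈[b=e] σ[e>=6](T))) → 2
E2 per-node cardinality:
  S → 5
  T → 5
  σ[e>=6](T) → 3
  (S ⋈[b=e] σ[e>=6](T)) → 3
  σ[e>8]((S ⋈[b=e] σ[e>=6](T))) → 1

E1 result:
f | b | e | y
6 | 6 | 6 | r
9 | 8 | 8 | r
E2 result:
f | b | e | y
6 | 9 | 9 | t
Witness: (6, 6, 6, 'r') appears 1× in E1 but 0× in E2.

no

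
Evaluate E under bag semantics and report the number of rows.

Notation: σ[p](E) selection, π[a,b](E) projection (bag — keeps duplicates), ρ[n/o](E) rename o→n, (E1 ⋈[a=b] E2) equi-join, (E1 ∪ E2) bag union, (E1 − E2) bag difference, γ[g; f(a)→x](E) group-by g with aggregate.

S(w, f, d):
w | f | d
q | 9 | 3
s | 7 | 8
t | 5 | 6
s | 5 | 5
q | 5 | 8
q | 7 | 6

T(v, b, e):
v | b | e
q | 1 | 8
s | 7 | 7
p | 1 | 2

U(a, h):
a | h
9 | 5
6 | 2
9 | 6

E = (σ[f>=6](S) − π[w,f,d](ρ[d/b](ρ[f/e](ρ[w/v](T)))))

Stepwise |·|:
  S → 6
  σ[f>=6](S) → 3
  T → 3
  ρ[w/v](T) → 3
  ρ[f/e](ρ[w/v](T)) → 3
  ρ[d/b](ρ[f/e](ρ[w/v](T))) → 3
  π[w,f,d](ρ[d/b](ρ[f/e](ρ[w/v](T)))) → 3
  (σ[f>=6](S) − π[w,f,d](ρ[d/b](ρ[f/e](ρ[w/v](T))))) → 3

|E| = 3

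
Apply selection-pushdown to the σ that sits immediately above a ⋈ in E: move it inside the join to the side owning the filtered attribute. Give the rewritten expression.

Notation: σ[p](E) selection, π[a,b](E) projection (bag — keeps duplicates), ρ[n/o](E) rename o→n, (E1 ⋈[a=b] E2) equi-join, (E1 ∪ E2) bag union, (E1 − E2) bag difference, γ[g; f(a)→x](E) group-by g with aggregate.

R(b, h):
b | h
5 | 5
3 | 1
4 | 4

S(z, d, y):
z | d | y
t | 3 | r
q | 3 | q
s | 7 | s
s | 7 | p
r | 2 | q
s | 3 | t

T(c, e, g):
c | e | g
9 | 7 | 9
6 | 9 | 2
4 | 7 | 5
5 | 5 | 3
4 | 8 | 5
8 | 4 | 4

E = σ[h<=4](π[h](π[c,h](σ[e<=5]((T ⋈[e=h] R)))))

σ filters on e, owned by the left side.
E' = σ[h<=4](π[h](π[c,h]((σ[e<=5](T) ⋈[e=h] R))))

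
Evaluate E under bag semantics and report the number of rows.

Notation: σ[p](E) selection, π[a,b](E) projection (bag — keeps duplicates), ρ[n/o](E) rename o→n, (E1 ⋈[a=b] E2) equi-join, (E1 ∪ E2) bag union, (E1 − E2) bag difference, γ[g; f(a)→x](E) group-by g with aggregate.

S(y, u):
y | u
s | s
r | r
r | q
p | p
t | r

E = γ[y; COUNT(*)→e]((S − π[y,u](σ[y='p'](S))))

Row counts bottom-up:
  S → 5
  S → 5
  σ[y='p'](S) → 1
  π[y,u](σ[y='p'](S)) → 1
  (S − π[y,u](σ[y='p'](S))) → 4
  γ[y; COUNT(*)→e]((S − π[y,u](σ[y='p'](S)))) → 3

|E| = 3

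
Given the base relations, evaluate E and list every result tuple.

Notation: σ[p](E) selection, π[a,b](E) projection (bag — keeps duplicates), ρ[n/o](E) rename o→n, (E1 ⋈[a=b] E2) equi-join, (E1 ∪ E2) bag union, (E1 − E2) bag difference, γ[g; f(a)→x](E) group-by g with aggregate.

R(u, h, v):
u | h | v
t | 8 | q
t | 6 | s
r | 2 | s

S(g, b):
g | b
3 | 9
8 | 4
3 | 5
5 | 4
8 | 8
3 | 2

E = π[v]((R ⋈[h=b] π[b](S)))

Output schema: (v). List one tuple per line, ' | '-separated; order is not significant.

Subexpression sizes:
  R → 3
  S → 6
  π[b](S) → 6
  (R ⋈[h=b] π[b](S)) → 2
  π[v]((R ⋈[h=b] π[b](S))) → 2

== RESULT ==
v
q
s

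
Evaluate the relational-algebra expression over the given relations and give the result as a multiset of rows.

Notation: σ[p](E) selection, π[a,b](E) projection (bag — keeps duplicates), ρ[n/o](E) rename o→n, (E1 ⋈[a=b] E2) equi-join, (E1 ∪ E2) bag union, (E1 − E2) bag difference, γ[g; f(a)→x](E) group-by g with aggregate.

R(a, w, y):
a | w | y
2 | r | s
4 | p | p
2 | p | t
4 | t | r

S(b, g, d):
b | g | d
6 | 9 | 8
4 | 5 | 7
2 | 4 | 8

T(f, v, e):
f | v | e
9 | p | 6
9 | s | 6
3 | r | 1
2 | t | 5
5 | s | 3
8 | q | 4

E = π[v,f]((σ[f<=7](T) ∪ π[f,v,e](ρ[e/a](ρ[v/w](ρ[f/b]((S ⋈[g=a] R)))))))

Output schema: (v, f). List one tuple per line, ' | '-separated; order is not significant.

Stepwise |·|:
  T → 6
  σ[f<=7](T) → 3
  S → 3
  R → 4
  (S ⋈[g=a] R) → 2
  ρ[f/b]((S ⋈[g=a] R)) → 2
  ρ[v/w](ρ[f/b]((S ⋈[g=a] R))) → 2
  ρ[e/a](ρ[v/w](ρ[f/b]((S ⋈[g=a] R)))) → 2
  π[f,v,e](ρ[e/a](ρ[v/w](ρ[f/b]((S ⋈[g=a] R))))) → 2
  (σ[f<=7](T) ∪ π[f,v,e](ρ[e/a](ρ[v/w](ρ[f/b]((S ⋈[g=a] R)))))) → 5
  π[v,f]((σ[f<=7](T) ∪ π[f,v,e](ρ[e/a](ρ[v/w](ρ[f/b]((S ⋈[g=a] R))))))) → 5

== RESULT ==
v | f
p | 2
r | 3
s | 5
t | 2
t | 2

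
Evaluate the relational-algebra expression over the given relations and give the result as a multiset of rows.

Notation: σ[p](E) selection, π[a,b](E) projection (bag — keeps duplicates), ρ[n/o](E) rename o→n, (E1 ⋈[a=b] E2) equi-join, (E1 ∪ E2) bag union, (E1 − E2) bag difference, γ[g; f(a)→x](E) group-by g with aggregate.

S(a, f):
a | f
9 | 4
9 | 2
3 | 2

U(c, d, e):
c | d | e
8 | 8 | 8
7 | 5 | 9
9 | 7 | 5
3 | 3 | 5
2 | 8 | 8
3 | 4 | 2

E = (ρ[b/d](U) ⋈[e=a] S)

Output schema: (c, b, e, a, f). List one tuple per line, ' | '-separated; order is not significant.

Row counts bottom-up:
  U → 6
  ρ[b/d](U) → 6
  S → 3
  (ρ[b/d](U) ⋈[e=a] S) → 2

== RESULT ==
c | b | e | a | f
7 | 5 | 9 | 9 | 2
7 | 5 | 9 | 9 | 4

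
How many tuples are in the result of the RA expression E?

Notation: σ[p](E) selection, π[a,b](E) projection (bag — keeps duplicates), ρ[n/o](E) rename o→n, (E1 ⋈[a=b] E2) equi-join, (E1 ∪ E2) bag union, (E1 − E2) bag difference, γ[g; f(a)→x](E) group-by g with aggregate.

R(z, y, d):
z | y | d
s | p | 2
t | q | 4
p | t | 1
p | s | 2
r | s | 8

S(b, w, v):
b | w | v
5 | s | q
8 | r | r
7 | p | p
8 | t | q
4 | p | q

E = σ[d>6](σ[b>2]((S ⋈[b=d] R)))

Row counts bottom-up:
  S → 5
  R → 5
  (S ⋈[b=d] R) → 3
  σ[b>2]((S ⋈[b=d] R)) → 3
  σ[d>6](σ[b>2]((S ⋈[b=d] R))) → 2

|E| = 2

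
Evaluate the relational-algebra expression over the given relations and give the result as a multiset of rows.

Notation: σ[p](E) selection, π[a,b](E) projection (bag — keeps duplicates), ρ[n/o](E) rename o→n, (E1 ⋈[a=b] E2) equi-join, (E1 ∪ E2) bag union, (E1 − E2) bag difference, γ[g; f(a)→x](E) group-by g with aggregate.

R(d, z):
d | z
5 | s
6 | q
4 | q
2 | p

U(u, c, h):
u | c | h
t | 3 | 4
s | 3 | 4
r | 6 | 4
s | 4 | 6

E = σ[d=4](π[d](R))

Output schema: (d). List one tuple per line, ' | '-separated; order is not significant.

Stepwise |·|:
  R → 4
  π[d](R) → 4
  σ[d=4](π[d](R)) → 1

== RESULT ==
d
4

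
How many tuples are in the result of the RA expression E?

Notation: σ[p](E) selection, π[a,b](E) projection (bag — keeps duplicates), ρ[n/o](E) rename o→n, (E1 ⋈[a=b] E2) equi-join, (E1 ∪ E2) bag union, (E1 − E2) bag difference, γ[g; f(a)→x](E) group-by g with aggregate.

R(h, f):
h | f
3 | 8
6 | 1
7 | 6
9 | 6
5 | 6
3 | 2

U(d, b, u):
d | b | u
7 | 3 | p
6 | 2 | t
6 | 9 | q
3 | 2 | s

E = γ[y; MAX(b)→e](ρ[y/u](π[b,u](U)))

Stepwise |·|:
  U → 4
  π[b,u](U) → 4
  ρ[y/u](π[b,u](U)) → 4
  γ[y; MAX(b)→e](ρ[y/u](π[b,u](U))) → 4

|E| = 4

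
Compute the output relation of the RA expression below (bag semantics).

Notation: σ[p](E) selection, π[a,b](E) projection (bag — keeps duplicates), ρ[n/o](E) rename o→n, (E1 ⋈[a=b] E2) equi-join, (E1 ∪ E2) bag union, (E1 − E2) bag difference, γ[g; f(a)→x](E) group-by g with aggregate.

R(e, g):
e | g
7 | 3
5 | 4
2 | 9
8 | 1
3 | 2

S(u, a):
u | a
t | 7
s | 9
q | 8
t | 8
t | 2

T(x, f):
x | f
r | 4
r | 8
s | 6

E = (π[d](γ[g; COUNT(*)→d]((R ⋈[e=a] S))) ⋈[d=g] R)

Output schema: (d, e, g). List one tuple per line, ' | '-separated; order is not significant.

Per-node cardinality:
  R → 5
  S → 5
  (R ⋈[e=a] S) → 4
  γ[g; COUNT(*)→d]((R ⋈[e=a] S)) → 3
  π[d](γ[g; COUNT(*)→d]((R ⋈[e=a] S))) → 3
  R → 5
  (π[d](γ[g; COUNT(*)→d]((R ⋈[e=a] S))) ⋈[d=g] R) → 3

== RESULT ==
d | e | g
1 | 8 | 1
1 | 8 | 1
2 | 3 | 2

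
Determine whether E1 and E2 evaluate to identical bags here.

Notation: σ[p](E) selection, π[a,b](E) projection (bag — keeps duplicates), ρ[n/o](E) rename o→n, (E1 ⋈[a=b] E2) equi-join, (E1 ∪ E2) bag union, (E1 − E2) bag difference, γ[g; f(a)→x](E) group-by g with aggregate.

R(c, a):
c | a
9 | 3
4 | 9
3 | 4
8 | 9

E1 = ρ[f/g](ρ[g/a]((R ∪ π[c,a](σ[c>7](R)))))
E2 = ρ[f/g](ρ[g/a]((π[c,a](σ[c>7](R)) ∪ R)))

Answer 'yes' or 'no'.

E1 stepwise |·|:
  R → 4
  R → 4
  σ[c>7](R) → 2
  π[c,a](σ[c>7](R)) → 2
  (R ∪ π[c,a](σ[c>7](R))) → 6
  ρ[g/a]((R ∪ π[c,a](σ[c>7](R)))) → 6
  ρ[f/g](ρ[g/a]((R ∪ π[c,a](σ[c>7](R))))) → 6
E2 stepwise |·|:
  R → 4
  σ[c>7](R) → 2
  π[c,a](σ[c>7](R)) → 2
  R → 4
  (π[c,a](σ[c>7](R)) ∪ R) → 6
  ρ[g/a]((π[c,a](σ[c>7](R)) ∪ R)) → 6
  ρ[f/g](ρ[g/a]((π[c,a](σ[c>7](R)) ∪ R))) → 6

E1 and E2 produce the same multiset:
c | f
3 | 4
4 | 9
8 | 9
8 | 9
9 | 3
9 | 3

yes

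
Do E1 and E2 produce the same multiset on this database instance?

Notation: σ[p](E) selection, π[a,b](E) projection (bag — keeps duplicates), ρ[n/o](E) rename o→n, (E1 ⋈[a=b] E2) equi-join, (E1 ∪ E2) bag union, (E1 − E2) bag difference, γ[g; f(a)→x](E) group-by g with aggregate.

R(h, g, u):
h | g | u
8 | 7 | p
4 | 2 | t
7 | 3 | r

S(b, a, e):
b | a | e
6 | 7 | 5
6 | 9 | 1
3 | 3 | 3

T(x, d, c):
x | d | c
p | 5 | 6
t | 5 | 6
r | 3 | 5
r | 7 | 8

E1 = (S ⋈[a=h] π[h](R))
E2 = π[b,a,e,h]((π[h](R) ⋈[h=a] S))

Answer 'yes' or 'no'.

E1 stepwise |·|:
  S → 3
  R → 3
  π[h](R) → 3
  (S ⋈[a=h] π[h](R)) → 1
E2 stepwise |·|:
  R → 3
  π[h](R) → 3
  S → 3
  (π[h](R) ⋈[h=a] S) → 1
  π[b,a,e,h]((π[h](R) ⋈[h=a] S)) → 1

E1 and E2 produce the same multiset:
b | a | e | h
6 | 7 | 5 | 7

yes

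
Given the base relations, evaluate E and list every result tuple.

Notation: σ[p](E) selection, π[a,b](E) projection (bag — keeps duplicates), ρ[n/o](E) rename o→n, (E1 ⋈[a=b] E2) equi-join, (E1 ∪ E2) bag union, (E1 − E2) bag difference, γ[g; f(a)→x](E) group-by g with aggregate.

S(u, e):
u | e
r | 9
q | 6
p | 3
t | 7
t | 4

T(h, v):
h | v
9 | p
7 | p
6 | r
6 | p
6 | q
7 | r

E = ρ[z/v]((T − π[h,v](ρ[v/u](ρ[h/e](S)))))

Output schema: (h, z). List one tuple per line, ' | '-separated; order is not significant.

Subexpression sizes:
  T → 6
  S → 5
  ρ[h/e](S) → 5
  ρ[v/u](ρ[h/e](S)) → 5
  π[h,v](ρ[v/u](ρ[h/e](S))) → 5
  (T − π[h,v](ρ[v/u](ρ[h/e](S)))) → 5
  ρ[z/v]((T − π[h,v](ρ[v/u](ρ[h/e](S))))) → 5

== RESULT ==
h | z
6 | p
6 | r
7 | p
7 | r
9 | p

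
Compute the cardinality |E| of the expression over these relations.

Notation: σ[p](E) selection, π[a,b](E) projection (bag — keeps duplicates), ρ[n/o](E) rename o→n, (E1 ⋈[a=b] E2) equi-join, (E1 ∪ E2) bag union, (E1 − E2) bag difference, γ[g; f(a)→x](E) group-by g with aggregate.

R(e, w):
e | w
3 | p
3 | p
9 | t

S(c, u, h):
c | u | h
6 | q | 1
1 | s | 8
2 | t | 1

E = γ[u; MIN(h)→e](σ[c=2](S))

Row counts bottom-up:
  S → 3
  σ[c=2](S) → 1
  γ[u; MIN(h)→e](σ[c=2](S)) → 1

|E| = 1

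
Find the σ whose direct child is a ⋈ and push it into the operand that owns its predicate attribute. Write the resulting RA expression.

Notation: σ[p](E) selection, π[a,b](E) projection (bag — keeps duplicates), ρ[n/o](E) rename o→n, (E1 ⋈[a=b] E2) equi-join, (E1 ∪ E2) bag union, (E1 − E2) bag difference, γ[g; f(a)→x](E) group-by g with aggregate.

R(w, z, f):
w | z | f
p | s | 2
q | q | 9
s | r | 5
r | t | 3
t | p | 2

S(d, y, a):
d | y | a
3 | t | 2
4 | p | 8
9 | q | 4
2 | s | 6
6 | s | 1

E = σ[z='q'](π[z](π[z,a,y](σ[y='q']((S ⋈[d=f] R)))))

σ filters on y, owned by the left side.
E' = σ[z='q'](π[z](π[z,a,y]((σ[y='q'](S) ⋈[d=f] R))))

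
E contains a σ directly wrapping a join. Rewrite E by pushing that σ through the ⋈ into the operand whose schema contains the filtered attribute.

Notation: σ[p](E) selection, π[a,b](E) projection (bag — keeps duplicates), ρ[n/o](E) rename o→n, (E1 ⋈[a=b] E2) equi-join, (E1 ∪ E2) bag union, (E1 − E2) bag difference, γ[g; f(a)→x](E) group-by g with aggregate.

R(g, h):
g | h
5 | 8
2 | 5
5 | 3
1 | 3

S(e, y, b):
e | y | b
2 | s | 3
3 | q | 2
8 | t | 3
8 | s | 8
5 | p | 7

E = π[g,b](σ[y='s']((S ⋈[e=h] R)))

σ filters on y, owned by the left side.
E' = π[g,b]((σ[y='s'](S) ⋈[e=h] R))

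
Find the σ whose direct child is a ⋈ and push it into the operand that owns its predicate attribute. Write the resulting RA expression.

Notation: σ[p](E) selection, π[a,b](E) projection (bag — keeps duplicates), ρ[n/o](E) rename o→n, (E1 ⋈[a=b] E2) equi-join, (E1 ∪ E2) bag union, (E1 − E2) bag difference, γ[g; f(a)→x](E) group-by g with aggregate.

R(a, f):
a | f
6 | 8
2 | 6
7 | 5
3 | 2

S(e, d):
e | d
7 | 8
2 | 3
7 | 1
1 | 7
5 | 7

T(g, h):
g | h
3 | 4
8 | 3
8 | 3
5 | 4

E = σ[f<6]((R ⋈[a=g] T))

σ filters on f, owned by the left side.
E' = (σ[f<6](R) ⋈[a=g] T)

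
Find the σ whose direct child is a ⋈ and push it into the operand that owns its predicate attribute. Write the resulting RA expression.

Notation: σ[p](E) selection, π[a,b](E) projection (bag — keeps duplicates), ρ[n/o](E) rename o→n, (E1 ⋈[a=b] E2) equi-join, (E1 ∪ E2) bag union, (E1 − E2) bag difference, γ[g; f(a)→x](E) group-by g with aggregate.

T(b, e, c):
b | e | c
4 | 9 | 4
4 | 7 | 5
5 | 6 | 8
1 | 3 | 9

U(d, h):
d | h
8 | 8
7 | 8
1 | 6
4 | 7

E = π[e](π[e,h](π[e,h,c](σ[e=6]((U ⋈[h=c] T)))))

σ filters on e, owned by the right side.
E' = π[e](π[e,h](π[e,h,c]((U ⋈[h=c] σ[e=6](T)))))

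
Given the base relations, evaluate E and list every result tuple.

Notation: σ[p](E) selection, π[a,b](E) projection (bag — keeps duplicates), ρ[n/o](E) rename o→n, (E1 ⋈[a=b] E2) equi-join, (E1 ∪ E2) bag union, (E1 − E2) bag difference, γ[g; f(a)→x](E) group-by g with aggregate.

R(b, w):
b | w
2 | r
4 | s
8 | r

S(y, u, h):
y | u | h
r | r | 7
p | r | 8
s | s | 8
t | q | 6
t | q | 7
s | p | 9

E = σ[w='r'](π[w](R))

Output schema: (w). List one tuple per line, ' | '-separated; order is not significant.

Row counts bottom-up:
  R → 3
  π[w](R) → 3
  σ[w='r'](π[w](R)) → 2

== RESULT ==
w
r
r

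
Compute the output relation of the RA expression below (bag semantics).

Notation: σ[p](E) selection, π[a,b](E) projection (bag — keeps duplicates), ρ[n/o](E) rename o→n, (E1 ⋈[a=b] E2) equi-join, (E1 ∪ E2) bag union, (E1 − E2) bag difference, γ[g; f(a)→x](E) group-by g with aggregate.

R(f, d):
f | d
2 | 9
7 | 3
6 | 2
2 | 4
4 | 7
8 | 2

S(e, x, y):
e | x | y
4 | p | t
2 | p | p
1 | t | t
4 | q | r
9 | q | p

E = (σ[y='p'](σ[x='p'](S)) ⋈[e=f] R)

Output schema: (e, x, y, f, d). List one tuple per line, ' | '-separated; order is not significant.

Row counts bottom-up:
  S → 5
  σ[x='p'](S) → 2
  σ[y='p'](σ[x='p'](S)) → 1
  R → 6
  (σ[y='p'](σ[x='p'](S)) ⋈[e=f] R) → 2

== RESULT ==
e | x | y | f | d
2 | p | p | 2 | 4
2 | p | p | 2 | 9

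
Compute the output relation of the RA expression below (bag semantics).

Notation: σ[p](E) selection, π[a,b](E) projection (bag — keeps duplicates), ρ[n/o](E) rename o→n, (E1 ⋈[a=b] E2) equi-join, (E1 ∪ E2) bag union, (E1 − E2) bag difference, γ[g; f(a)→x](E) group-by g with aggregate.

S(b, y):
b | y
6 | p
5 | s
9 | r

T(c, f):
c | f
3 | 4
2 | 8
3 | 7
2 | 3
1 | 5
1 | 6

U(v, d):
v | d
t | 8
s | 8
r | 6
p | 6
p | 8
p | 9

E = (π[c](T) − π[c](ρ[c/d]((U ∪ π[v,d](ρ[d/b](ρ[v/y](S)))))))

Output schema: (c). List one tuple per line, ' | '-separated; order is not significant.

Row counts bottom-up:
  T → 6
  π[c](T) → 6
  U → 6
  S → 3
  ρ[v/y](S) → 3
  ρ[d/b](ρ[v/y](S)) → 3
  π[v,d](ρ[d/b](ρ[v/y](S))) → 3
  (U ∪ π[v,d](ρ[d/b](ρ[v/y](S)))) → 9
  ρ[c/d]((U ∪ π[v,d](ρ[d/b](ρ[v/y](S))))) → 9
  π[c](ρ[c/d]((U ∪ π[v,d](ρ[d/b](ρ[v/y](S)))))) → 9
  (π[c](T) − π[c](ρ[c/d]((U ∪ π[v,d](ρ[d/b](ρ[v/y](S))))))) → 6

== RESULT ==
c
1
1
2
2
3
3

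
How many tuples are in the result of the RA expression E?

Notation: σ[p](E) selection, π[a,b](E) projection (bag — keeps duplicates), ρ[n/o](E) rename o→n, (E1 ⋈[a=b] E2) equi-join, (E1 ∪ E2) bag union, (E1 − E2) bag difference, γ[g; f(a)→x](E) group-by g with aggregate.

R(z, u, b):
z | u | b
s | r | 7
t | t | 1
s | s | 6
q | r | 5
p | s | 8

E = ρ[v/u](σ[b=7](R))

Stepwise |·|:
  R → 5
  σ[b=7](R) → 1
  ρ[v/u](σ[b=7](R)) → 1

|E| = 1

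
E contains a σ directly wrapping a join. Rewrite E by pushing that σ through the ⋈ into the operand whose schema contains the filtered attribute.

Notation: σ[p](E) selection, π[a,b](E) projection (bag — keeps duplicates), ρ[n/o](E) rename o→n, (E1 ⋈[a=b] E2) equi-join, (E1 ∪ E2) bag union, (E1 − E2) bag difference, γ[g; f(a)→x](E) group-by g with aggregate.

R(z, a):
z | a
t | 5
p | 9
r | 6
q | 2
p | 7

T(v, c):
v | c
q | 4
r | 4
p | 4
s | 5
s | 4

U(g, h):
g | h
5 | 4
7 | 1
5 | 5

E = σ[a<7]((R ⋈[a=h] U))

σ filters on a, owned by the left side.
E' = (σ[a<7](R) ⋈[a=h] U)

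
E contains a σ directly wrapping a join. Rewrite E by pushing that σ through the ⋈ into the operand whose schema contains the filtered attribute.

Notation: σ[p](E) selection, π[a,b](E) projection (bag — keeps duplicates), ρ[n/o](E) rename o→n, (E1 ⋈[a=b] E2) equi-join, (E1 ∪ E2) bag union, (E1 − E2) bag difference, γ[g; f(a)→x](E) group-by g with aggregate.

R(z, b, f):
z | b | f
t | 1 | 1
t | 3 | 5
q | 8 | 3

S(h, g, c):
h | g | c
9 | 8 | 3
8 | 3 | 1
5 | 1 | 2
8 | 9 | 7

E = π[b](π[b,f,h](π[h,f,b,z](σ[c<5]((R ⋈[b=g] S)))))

σ filters on c, owned by the right side.
E' = π[b](π[b,f,h](π[h,f,b,z]((R ⋈[b=g] σ[c<5](S)))))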